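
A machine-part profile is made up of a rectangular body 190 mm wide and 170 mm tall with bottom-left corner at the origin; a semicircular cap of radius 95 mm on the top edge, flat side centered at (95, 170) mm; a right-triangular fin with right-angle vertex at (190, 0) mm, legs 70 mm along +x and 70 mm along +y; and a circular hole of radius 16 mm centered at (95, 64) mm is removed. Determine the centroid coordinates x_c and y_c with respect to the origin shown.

Part | A | x̄ᵢ | ȳᵢ | A·x̄ᵢ | A·ȳᵢ
rectangular body | 32300.00 | 95.00 | 85.00 | 3068500.00 | 2745500.00
semicircular top | 14176.44 | 95.00 | 210.32 | 1346761.50 | 2981577.60
triangular fin | 2450.00 | 213.33 | 23.33 | 522666.67 | 57166.67
hole | -804.25 | 95.00 | 64.00 | -76403.53 | -51471.85
Σ | 48122.19 |  |  | 4861524.63 | 5732772.41
x_c = 4861524.63 / 48122.19 = 101.02 mm
y_c = 5732772.41 / 48122.19 = 119.13 mm

x_c = 101.02 mm, y_c = 119.13 mm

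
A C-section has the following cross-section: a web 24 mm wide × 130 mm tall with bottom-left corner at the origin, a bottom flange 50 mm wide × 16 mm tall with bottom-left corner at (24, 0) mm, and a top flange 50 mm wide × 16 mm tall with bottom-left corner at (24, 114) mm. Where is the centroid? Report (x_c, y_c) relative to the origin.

x_c = 24.54 mm, y_c = 65.00 mm

Part | A | x̄ᵢ | ȳᵢ | A·x̄ᵢ | A·ȳᵢ
web | 3120.00 | 12.00 | 65.00 | 37440.00 | 202800.00
bottom flange | 800.00 | 49.00 | 8.00 | 39200.00 | 6400.00
top flange | 800.00 | 49.00 | 122.00 | 39200.00 | 97600.00
Σ | 4720.00 |  |  | 115840.00 | 306800.00
x_c = 115840.00 / 4720.00 = 24.54 mm
y_c = 306800.00 / 4720.00 = 65.00 mm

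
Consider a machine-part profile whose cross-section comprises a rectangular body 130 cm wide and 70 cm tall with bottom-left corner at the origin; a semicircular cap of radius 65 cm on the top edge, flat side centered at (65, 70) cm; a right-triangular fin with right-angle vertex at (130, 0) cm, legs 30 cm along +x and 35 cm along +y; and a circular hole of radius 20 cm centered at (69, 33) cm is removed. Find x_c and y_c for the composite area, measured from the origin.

rectangular body: A = 130 × 70 = 9100.00, centroid at (65.00, 35.00).
semicircular top: A = ½π·65² = 6636.61, centroid at (65.00, 97.59).
triangular fin: A = ½·30·35 = 525.00, centroid at (140.00, 11.67).
hole: A = −π·20² = -1256.64, centroid at (69.00, 33.00).
ΣA = 15004.98 cm², ΣAx_c = 1009671.98 cm³, ΣAy_c = 930802.32 cm³.
x_c = 1009671.98/15004.98 = 67.29 cm; y_c = 930802.32/15004.98 = 62.03 cm.

x_c = 67.29 cm, y_c = 62.03 cm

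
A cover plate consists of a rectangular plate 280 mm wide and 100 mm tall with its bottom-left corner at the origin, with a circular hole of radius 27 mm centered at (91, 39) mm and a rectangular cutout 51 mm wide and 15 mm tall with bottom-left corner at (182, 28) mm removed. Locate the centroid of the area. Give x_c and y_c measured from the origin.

x_c = 142.43 mm, y_c = 51.45 mm

plate: A = 280 × 100 = 28000.00, centroid at (140.00, 50.00).
hole 1: A = −π·27² = -2290.22, centroid at (91.00, 39.00).
hole 2: A = −(51 × 15) = -765.00, centroid at (207.50, 35.50).
ΣA = 24944.78 mm², ΣAx_c = 3552852.38 mm³, ΣAy_c = 1283523.88 mm³.
x_c = 3552852.38/24944.78 = 142.43 mm; y_c = 1283523.88/24944.78 = 51.45 mm.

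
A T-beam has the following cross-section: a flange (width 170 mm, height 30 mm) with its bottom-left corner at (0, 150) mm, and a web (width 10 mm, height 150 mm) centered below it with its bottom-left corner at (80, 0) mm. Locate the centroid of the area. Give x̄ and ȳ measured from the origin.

web: A = 10 × 150 = 1500.00, centroid at (85.00, 75.00).
flange: A = 170 × 30 = 5100.00, centroid at (85.00, 165.00).
ΣA = 6600.00 mm², ΣAx̄ = 561000.00 mm³, ΣAȳ = 954000.00 mm³.
x̄ = 561000.00/6600.00 = 85.00 mm; ȳ = 954000.00/6600.00 = 144.55 mm.

x̄ = 85.00 mm, ȳ = 144.55 mm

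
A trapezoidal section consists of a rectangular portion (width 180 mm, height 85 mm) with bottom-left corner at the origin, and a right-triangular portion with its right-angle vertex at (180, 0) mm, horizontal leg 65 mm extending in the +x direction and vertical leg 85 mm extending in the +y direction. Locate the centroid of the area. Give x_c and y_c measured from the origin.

x_c = 107.08 mm, y_c = 40.33 mm

rectangular portion: A = 180 × 85 = 15300.00, centroid at (90.00, 42.50).
triangular portion: A = ½·65·85 = 2762.50, centroid at (201.67, 28.33).
ΣA = 18062.50 mm², ΣAx_c = 1934104.17 mm³, ΣAy_c = 728520.83 mm³.
x_c = 1934104.17/18062.50 = 107.08 mm; y_c = 728520.83/18062.50 = 40.33 mm.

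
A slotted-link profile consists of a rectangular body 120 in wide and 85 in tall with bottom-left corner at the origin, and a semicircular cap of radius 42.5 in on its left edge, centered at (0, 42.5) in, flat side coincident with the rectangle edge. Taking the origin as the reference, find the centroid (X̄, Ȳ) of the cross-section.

X̄ = 43.02 in, Ȳ = 42.50 in

rectangular body: A = 120 × 85 = 10200.00, centroid at (60.00, 42.50).
semicircular end: A = ½π·42.5² = 2837.25, centroid at (-18.04, 42.50).
ΣA = 13037.25 in², ΣAX̄ = 560822.92 in³, ΣAȲ = 554083.16 in³.
X̄ = 560822.92/13037.25 = 43.02 in; Ȳ = 554083.16/13037.25 = 42.50 in.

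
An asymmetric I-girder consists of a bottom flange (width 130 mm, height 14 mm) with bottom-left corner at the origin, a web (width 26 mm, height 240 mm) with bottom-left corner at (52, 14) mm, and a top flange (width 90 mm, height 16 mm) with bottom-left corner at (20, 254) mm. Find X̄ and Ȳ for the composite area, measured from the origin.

X̄ = 65.00 mm, Ȳ = 129.07 mm

bottom flange: A = 130 × 14 = 1820.00, centroid at (65.00, 7.00).
web: A = 26 × 240 = 6240.00, centroid at (65.00, 134.00).
top flange: A = 90 × 16 = 1440.00, centroid at (65.00, 262.00).
ΣA = 9500.00 mm², ΣAX̄ = 617500.00 mm³, ΣAȲ = 1226180.00 mm³.
X̄ = 617500.00/9500.00 = 65.00 mm; Ȳ = 1226180.00/9500.00 = 129.07 mm.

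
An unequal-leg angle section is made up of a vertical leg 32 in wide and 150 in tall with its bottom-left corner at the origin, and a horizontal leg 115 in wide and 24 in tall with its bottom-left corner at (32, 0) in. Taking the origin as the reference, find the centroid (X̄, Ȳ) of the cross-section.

vertical leg: A = 32 × 150 = 4800.00, centroid at (16.00, 75.00).
horizontal leg: A = 115 × 24 = 2760.00, centroid at (89.50, 12.00).
ΣA = 7560.00 in²
ΣAX̄ = (4800.00)(16.00) + (2760.00)(89.50) = 323820.00 in³
ΣAȲ = (4800.00)(75.00) + (2760.00)(12.00) = 393120.00 in³
X̄ = 323820.00 / 7560.00 = 42.83 in
Ȳ = 393120.00 / 7560.00 = 52.00 in

X̄ = 42.83 in, Ȳ = 52.00 in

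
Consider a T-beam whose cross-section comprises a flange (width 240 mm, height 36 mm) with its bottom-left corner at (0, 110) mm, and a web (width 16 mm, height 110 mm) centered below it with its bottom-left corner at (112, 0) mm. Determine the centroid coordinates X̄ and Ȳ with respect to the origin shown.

Part | A | x̄ᵢ | ȳᵢ | A·x̄ᵢ | A·ȳᵢ
web | 1760.00 | 120.00 | 55.00 | 211200.00 | 96800.00
flange | 8640.00 | 120.00 | 128.00 | 1036800.00 | 1105920.00
Σ | 10400.00 |  |  | 1248000.00 | 1202720.00
X̄ = 1248000.00 / 10400.00 = 120.00 mm
Ȳ = 1202720.00 / 10400.00 = 115.65 mm

X̄ = 120.00 mm, Ȳ = 115.65 mm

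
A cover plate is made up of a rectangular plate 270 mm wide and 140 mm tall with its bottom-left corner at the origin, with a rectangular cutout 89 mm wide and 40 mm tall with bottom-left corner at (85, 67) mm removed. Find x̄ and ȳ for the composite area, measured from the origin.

x̄ = 135.57 mm, ȳ = 68.23 mm

plate: A = 270 × 140 = 37800.00, centroid at (135.00, 70.00).
hole: A = −(89 × 40) = -3560.00, centroid at (129.50, 87.00).
ΣA = 34240.00 mm²
ΣAx̄ = (37800.00)(135.00) + (-3560.00)(129.50) = 4641980.00 mm³
ΣAȳ = (37800.00)(70.00) + (-3560.00)(87.00) = 2336280.00 mm³
x̄ = 4641980.00 / 34240.00 = 135.57 mm
ȳ = 2336280.00 / 34240.00 = 68.23 mm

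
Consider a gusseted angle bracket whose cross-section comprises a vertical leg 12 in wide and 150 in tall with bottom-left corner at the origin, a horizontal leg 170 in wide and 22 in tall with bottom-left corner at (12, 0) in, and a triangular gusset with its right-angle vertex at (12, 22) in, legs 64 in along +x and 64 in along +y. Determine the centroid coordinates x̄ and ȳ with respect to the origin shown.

x̄ = 58.23 in, ȳ = 34.91 in

vertical leg: A = 12 × 150 = 1800.00, centroid at (6.00, 75.00).
horizontal leg: A = 170 × 22 = 3740.00, centroid at (97.00, 11.00).
gusset: A = ½·64·64 = 2048.00, centroid at (33.33, 43.33).
ΣA = 7588.00 in²
ΣAx̄ = (1800.00)(6.00) + (3740.00)(97.00) + (2048.00)(33.33) = 441846.67 in³
ΣAȳ = (1800.00)(75.00) + (3740.00)(11.00) + (2048.00)(43.33) = 264886.67 in³
x̄ = 441846.67 / 7588.00 = 58.23 in
ȳ = 264886.67 / 7588.00 = 34.91 in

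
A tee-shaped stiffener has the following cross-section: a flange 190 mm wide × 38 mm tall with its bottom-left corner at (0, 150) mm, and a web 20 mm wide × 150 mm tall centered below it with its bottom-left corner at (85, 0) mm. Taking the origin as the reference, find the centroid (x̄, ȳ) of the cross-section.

web: A = 20 × 150 = 3000.00, centroid at (95.00, 75.00).
flange: A = 190 × 38 = 7220.00, centroid at (95.00, 169.00).
ΣA = 10220.00 mm², ΣAx̄ = 970900.00 mm³, ΣAȳ = 1445180.00 mm³.
x̄ = 970900.00/10220.00 = 95.00 mm; ȳ = 1445180.00/10220.00 = 141.41 mm.

x̄ = 95.00 mm, ȳ = 141.41 mm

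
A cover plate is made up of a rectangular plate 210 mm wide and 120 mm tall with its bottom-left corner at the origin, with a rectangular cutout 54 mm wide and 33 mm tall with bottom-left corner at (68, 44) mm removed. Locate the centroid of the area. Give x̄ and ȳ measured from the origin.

x̄ = 105.76 mm, ȳ = 59.96 mm

plate: A = 210 × 120 = 25200.00, centroid at (105.00, 60.00).
hole: A = −(54 × 33) = -1782.00, centroid at (95.00, 60.50).
ΣA = 23418.00 mm²
ΣAx̄ = (25200.00)(105.00) + (-1782.00)(95.00) = 2476710.00 mm³
ΣAȳ = (25200.00)(60.00) + (-1782.00)(60.50) = 1404189.00 mm³
x̄ = 2476710.00 / 23418.00 = 105.76 mm
ȳ = 1404189.00 / 23418.00 = 59.96 mm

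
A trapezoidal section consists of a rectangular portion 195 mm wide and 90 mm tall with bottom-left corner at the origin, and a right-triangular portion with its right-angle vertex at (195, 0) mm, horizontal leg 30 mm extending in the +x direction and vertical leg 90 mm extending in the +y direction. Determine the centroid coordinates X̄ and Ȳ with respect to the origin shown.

X̄ = 105.18 mm, Ȳ = 43.93 mm

rectangular portion: A = 195 × 90 = 17550.00, centroid at (97.50, 45.00).
triangular portion: A = ½·30·90 = 1350.00, centroid at (205.00, 30.00).
ΣA = 18900.00 mm², ΣAX̄ = 1987875.00 mm³, ΣAȲ = 830250.00 mm³.
X̄ = 1987875.00/18900.00 = 105.18 mm; Ȳ = 830250.00/18900.00 = 43.93 mm.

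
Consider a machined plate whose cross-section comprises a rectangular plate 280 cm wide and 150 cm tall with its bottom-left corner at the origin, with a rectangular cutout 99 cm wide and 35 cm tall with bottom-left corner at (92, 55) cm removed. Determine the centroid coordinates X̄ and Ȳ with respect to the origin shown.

X̄ = 139.87 cm, Ȳ = 75.22 cm

plate: A = 280 × 150 = 42000.00, centroid at (140.00, 75.00).
hole: A = −(99 × 35) = -3465.00, centroid at (141.50, 72.50).
ΣA = 38535.00 cm², ΣAX̄ = 5389702.50 cm³, ΣAȲ = 2898787.50 cm³.
X̄ = 5389702.50/38535.00 = 139.87 cm; Ȳ = 2898787.50/38535.00 = 75.22 cm.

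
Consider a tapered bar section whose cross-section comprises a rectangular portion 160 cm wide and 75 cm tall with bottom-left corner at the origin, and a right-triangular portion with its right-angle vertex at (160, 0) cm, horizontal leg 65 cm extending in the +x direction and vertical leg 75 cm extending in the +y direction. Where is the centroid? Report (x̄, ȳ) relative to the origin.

Part | A | x̄ᵢ | ȳᵢ | A·x̄ᵢ | A·ȳᵢ
rectangular portion | 12000.00 | 80.00 | 37.50 | 960000.00 | 450000.00
triangular portion | 2437.50 | 181.67 | 25.00 | 442812.50 | 60937.50
Σ | 14437.50 |  |  | 1402812.50 | 510937.50
x̄ = 1402812.50 / 14437.50 = 97.16 cm
ȳ = 510937.50 / 14437.50 = 35.39 cm

x̄ = 97.16 cm, ȳ = 35.39 cm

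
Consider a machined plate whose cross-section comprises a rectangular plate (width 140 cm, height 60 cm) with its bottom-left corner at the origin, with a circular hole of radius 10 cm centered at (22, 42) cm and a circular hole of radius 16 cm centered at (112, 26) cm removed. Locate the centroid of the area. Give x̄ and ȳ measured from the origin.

Part | A | x̄ᵢ | ȳᵢ | A·x̄ᵢ | A·ȳᵢ
plate | 8400.00 | 70.00 | 30.00 | 588000.00 | 252000.00
hole 1 | -314.16 | 22.00 | 42.00 | -6911.50 | -13194.69
hole 2 | -804.25 | 112.00 | 26.00 | -90075.74 | -20910.44
Σ | 7281.59 |  |  | 491012.75 | 217894.87
x̄ = 491012.75 / 7281.59 = 67.43 cm
ȳ = 217894.87 / 7281.59 = 29.92 cm

x̄ = 67.43 cm, ȳ = 29.92 cm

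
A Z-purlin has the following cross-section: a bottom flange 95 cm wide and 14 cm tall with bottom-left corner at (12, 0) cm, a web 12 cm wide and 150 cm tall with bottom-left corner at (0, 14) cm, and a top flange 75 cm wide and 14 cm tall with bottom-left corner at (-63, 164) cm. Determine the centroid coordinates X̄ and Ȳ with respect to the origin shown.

bottom flange: A = 95 × 14 = 1330.00, centroid at (59.50, 7.00).
web: A = 12 × 150 = 1800.00, centroid at (6.00, 89.00).
top flange: A = 75 × 14 = 1050.00, centroid at (-25.50, 171.00).
ΣA = 4180.00 cm²
ΣAX̄ = (1330.00)(59.50) + (1800.00)(6.00) + (1050.00)(-25.50) = 63160.00 cm³
ΣAȲ = (1330.00)(7.00) + (1800.00)(89.00) + (1050.00)(171.00) = 349060.00 cm³
X̄ = 63160.00 / 4180.00 = 15.11 cm
Ȳ = 349060.00 / 4180.00 = 83.51 cm

X̄ = 15.11 cm, Ȳ = 83.51 cm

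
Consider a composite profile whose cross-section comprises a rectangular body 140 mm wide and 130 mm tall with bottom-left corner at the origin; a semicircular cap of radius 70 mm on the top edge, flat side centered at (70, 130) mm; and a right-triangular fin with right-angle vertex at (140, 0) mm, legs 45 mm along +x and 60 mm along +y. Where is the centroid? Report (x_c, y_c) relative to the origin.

x_c = 74.21 mm, y_c = 89.52 mm

Part | A | x̄ᵢ | ȳᵢ | A·x̄ᵢ | A·ȳᵢ
rectangular body | 18200.00 | 70.00 | 65.00 | 1274000.00 | 1183000.00
semicircular top | 7696.90 | 70.00 | 159.71 | 538783.14 | 1229263.93
triangular fin | 1350.00 | 155.00 | 20.00 | 209250.00 | 27000.00
Σ | 27246.90 |  |  | 2022033.14 | 2439263.93
x_c = 2022033.14 / 27246.90 = 74.21 mm
y_c = 2439263.93 / 27246.90 = 89.52 mm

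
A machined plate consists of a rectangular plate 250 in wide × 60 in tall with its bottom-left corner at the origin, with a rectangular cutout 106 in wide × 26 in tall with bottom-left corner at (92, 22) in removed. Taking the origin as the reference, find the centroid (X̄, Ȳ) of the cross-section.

plate: A = 250 × 60 = 15000.00, centroid at (125.00, 30.00).
hole: A = −(106 × 26) = -2756.00, centroid at (145.00, 35.00).
ΣA = 12244.00 in², ΣAX̄ = 1475380.00 in³, ΣAȲ = 353540.00 in³.
X̄ = 1475380.00/12244.00 = 120.50 in; Ȳ = 353540.00/12244.00 = 28.87 in.

X̄ = 120.50 in, Ȳ = 28.87 in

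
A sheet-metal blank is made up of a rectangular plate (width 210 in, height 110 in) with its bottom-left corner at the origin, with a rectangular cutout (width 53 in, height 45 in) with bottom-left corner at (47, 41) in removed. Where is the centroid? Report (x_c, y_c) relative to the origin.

x_c = 108.63 in, y_c = 54.02 in

Part | A | x̄ᵢ | ȳᵢ | A·x̄ᵢ | A·ȳᵢ
plate | 23100.00 | 105.00 | 55.00 | 2425500.00 | 1270500.00
hole | -2385.00 | 73.50 | 63.50 | -175297.50 | -151447.50
Σ | 20715.00 |  |  | 2250202.50 | 1119052.50
x_c = 2250202.50 / 20715.00 = 108.63 in
y_c = 1119052.50 / 20715.00 = 54.02 in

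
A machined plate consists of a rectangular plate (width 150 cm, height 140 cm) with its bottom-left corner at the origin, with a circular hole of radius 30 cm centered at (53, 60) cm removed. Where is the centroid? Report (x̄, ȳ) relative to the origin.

x̄ = 78.42 cm, ȳ = 71.56 cm

plate: A = 150 × 140 = 21000.00, centroid at (75.00, 70.00).
hole: A = −π·30² = -2827.43, centroid at (53.00, 60.00).
ΣA = 18172.57 cm², ΣAx̄ = 1425146.03 cm³, ΣAȳ = 1300354.00 cm³.
x̄ = 1425146.03/18172.57 = 78.42 cm; ȳ = 1300354.00/18172.57 = 71.56 cm.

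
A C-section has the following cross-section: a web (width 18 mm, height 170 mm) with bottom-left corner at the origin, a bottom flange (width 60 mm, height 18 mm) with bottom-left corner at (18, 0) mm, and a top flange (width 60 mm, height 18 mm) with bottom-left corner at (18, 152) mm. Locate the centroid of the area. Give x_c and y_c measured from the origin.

Part | A | x̄ᵢ | ȳᵢ | A·x̄ᵢ | A·ȳᵢ
web | 3060.00 | 9.00 | 85.00 | 27540.00 | 260100.00
bottom flange | 1080.00 | 48.00 | 9.00 | 51840.00 | 9720.00
top flange | 1080.00 | 48.00 | 161.00 | 51840.00 | 173880.00
Σ | 5220.00 |  |  | 131220.00 | 443700.00
x_c = 131220.00 / 5220.00 = 25.14 mm
y_c = 443700.00 / 5220.00 = 85.00 mm

x_c = 25.14 mm, y_c = 85.00 mm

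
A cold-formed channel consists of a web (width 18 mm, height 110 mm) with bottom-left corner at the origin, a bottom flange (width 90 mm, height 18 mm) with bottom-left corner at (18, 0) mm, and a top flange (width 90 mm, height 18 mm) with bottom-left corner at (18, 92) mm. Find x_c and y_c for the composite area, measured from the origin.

web: A = 18 × 110 = 1980.00, centroid at (9.00, 55.00).
bottom flange: A = 90 × 18 = 1620.00, centroid at (63.00, 9.00).
top flange: A = 90 × 18 = 1620.00, centroid at (63.00, 101.00).
ΣA = 5220.00 mm², ΣAx_c = 221940.00 mm³, ΣAy_c = 287100.00 mm³.
x_c = 221940.00/5220.00 = 42.52 mm; y_c = 287100.00/5220.00 = 55.00 mm.

x_c = 42.52 mm, y_c = 55.00 mm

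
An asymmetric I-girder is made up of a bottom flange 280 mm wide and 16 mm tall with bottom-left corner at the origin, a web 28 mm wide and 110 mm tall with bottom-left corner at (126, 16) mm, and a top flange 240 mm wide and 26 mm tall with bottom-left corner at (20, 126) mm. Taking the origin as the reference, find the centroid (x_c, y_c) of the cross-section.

Part | A | x̄ᵢ | ȳᵢ | A·x̄ᵢ | A·ȳᵢ
bottom flange | 4480.00 | 140.00 | 8.00 | 627200.00 | 35840.00
web | 3080.00 | 140.00 | 71.00 | 431200.00 | 218680.00
top flange | 6240.00 | 140.00 | 139.00 | 873600.00 | 867360.00
Σ | 13800.00 |  |  | 1932000.00 | 1121880.00
x_c = 1932000.00 / 13800.00 = 140.00 mm
y_c = 1121880.00 / 13800.00 = 81.30 mm

x_c = 140.00 mm, y_c = 81.30 mm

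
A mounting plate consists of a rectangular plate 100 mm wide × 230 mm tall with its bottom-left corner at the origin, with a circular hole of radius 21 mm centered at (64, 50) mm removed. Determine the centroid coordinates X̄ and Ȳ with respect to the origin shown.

Part | A | x̄ᵢ | ȳᵢ | A·x̄ᵢ | A·ȳᵢ
plate | 23000.00 | 50.00 | 115.00 | 1150000.00 | 2645000.00
hole | -1385.44 | 64.00 | 50.00 | -88668.31 | -69272.12
Σ | 21614.56 |  |  | 1061331.69 | 2575727.88
X̄ = 1061331.69 / 21614.56 = 49.10 mm
Ȳ = 2575727.88 / 21614.56 = 119.17 mm

X̄ = 49.10 mm, Ȳ = 119.17 mm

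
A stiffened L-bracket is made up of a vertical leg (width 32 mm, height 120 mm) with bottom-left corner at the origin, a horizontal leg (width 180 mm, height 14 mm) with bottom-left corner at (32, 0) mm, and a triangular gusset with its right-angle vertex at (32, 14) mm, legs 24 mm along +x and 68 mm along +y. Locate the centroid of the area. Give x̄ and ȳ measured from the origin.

x̄ = 55.95 mm, ȳ = 38.73 mm

vertical leg: A = 32 × 120 = 3840.00, centroid at (16.00, 60.00).
horizontal leg: A = 180 × 14 = 2520.00, centroid at (122.00, 7.00).
gusset: A = ½·24·68 = 816.00, centroid at (40.00, 36.67).
ΣA = 7176.00 mm²
ΣAx̄ = (3840.00)(16.00) + (2520.00)(122.00) + (816.00)(40.00) = 401520.00 mm³
ΣAȳ = (3840.00)(60.00) + (2520.00)(7.00) + (816.00)(36.67) = 277960.00 mm³
x̄ = 401520.00 / 7176.00 = 55.95 mm
ȳ = 277960.00 / 7176.00 = 38.73 mm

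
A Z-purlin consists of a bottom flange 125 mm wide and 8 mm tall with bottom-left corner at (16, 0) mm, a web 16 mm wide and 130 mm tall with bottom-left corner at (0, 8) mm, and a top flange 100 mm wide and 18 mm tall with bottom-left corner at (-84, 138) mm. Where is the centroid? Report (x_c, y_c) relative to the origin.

Part | A | x̄ᵢ | ȳᵢ | A·x̄ᵢ | A·ȳᵢ
bottom flange | 1000.00 | 78.50 | 4.00 | 78500.00 | 4000.00
web | 2080.00 | 8.00 | 73.00 | 16640.00 | 151840.00
top flange | 1800.00 | -34.00 | 147.00 | -61200.00 | 264600.00
Σ | 4880.00 |  |  | 33940.00 | 420440.00
x_c = 33940.00 / 4880.00 = 6.95 mm
y_c = 420440.00 / 4880.00 = 86.16 mm

x_c = 6.95 mm, y_c = 86.16 mm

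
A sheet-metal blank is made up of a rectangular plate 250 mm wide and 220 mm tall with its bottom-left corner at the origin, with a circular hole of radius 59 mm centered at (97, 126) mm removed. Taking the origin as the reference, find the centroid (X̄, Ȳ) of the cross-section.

plate: A = 250 × 220 = 55000.00, centroid at (125.00, 110.00).
hole: A = −π·59² = -10935.88, centroid at (97.00, 126.00).
ΣA = 44064.12 mm², ΣAX̄ = 5814219.25 mm³, ΣAȲ = 4672078.61 mm³.
X̄ = 5814219.25/44064.12 = 131.95 mm; Ȳ = 4672078.61/44064.12 = 106.03 mm.

X̄ = 131.95 mm, Ȳ = 106.03 mm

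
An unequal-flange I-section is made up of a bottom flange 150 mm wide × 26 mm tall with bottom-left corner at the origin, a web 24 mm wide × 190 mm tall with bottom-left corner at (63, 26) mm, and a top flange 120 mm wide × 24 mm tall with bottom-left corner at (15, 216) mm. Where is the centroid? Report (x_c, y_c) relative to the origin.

bottom flange: A = 150 × 26 = 3900.00, centroid at (75.00, 13.00).
web: A = 24 × 190 = 4560.00, centroid at (75.00, 121.00).
top flange: A = 120 × 24 = 2880.00, centroid at (75.00, 228.00).
ΣA = 11340.00 mm²
ΣAx_c = (3900.00)(75.00) + (4560.00)(75.00) + (2880.00)(75.00) = 850500.00 mm³
ΣAy_c = (3900.00)(13.00) + (4560.00)(121.00) + (2880.00)(228.00) = 1259100.00 mm³
x_c = 850500.00 / 11340.00 = 75.00 mm
y_c = 1259100.00 / 11340.00 = 111.03 mm

x_c = 75.00 mm, y_c = 111.03 mm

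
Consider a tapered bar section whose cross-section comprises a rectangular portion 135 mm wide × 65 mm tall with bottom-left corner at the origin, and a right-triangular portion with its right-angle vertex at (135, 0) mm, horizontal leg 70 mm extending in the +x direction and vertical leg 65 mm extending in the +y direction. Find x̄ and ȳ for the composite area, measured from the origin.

rectangular portion: A = 135 × 65 = 8775.00, centroid at (67.50, 32.50).
triangular portion: A = ½·70·65 = 2275.00, centroid at (158.33, 21.67).
ΣA = 11050.00 mm²
ΣAx̄ = (8775.00)(67.50) + (2275.00)(158.33) = 952520.83 mm³
ΣAȳ = (8775.00)(32.50) + (2275.00)(21.67) = 334479.17 mm³
x̄ = 952520.83 / 11050.00 = 86.20 mm
ȳ = 334479.17 / 11050.00 = 30.27 mm

x̄ = 86.20 mm, ȳ = 30.27 mm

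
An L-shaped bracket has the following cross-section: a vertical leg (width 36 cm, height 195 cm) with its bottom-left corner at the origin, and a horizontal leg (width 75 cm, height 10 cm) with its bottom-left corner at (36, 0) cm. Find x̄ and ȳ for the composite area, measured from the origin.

vertical leg: A = 36 × 195 = 7020.00, centroid at (18.00, 97.50).
horizontal leg: A = 75 × 10 = 750.00, centroid at (73.50, 5.00).
ΣA = 7770.00 cm², ΣAx̄ = 181485.00 cm³, ΣAȳ = 688200.00 cm³.
x̄ = 181485.00/7770.00 = 23.36 cm; ȳ = 688200.00/7770.00 = 88.57 cm.

x̄ = 23.36 cm, ȳ = 88.57 cm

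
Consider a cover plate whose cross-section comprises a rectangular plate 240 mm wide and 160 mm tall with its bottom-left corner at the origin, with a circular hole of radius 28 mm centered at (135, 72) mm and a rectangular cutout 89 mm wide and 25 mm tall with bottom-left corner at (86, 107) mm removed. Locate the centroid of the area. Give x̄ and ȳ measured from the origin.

plate: A = 240 × 160 = 38400.00, centroid at (120.00, 80.00).
hole 1: A = −π·28² = -2463.01, centroid at (135.00, 72.00).
hole 2: A = −(89 × 25) = -2225.00, centroid at (130.50, 119.50).
ΣA = 33711.99 mm², ΣAx̄ = 3985131.33 mm³, ΣAȳ = 2628775.88 mm³.
x̄ = 3985131.33/33711.99 = 118.21 mm; ȳ = 2628775.88/33711.99 = 77.98 mm.

x̄ = 118.21 mm, ȳ = 77.98 mm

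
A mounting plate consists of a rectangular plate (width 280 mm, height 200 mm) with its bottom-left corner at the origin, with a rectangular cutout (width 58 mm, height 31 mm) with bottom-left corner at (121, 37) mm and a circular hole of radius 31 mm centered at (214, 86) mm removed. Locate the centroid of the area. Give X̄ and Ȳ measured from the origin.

X̄ = 135.28 mm, Ȳ = 102.49 mm

plate: A = 280 × 200 = 56000.00, centroid at (140.00, 100.00).
hole 1: A = −(58 × 31) = -1798.00, centroid at (150.00, 52.50).
hole 2: A = −π·31² = -3019.07, centroid at (214.00, 86.00).
ΣA = 51182.93 mm², ΣAX̄ = 6924218.90 mm³, ΣAȲ = 5245964.93 mm³.
X̄ = 6924218.90/51182.93 = 135.28 mm; Ȳ = 5245964.93/51182.93 = 102.49 mm.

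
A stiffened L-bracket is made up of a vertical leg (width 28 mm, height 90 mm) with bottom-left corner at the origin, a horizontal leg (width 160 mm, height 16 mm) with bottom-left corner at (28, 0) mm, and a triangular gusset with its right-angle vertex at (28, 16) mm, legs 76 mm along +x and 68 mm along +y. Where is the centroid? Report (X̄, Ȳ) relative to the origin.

vertical leg: A = 28 × 90 = 2520.00, centroid at (14.00, 45.00).
horizontal leg: A = 160 × 16 = 2560.00, centroid at (108.00, 8.00).
gusset: A = ½·76·68 = 2584.00, centroid at (53.33, 38.67).
ΣA = 7664.00 mm², ΣAX̄ = 449573.33 mm³, ΣAȲ = 233794.67 mm³.
X̄ = 449573.33/7664.00 = 58.66 mm; Ȳ = 233794.67/7664.00 = 30.51 mm.

X̄ = 58.66 mm, Ȳ = 30.51 mm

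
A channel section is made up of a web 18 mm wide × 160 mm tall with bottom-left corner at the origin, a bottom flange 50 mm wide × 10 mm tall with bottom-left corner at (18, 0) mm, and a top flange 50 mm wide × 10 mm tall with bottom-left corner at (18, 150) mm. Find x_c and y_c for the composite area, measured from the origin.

x_c = 17.76 mm, y_c = 80.00 mm

web: A = 18 × 160 = 2880.00, centroid at (9.00, 80.00).
bottom flange: A = 50 × 10 = 500.00, centroid at (43.00, 5.00).
top flange: A = 50 × 10 = 500.00, centroid at (43.00, 155.00).
ΣA = 3880.00 mm², ΣAx_c = 68920.00 mm³, ΣAy_c = 310400.00 mm³.
x_c = 68920.00/3880.00 = 17.76 mm; y_c = 310400.00/3880.00 = 80.00 mm.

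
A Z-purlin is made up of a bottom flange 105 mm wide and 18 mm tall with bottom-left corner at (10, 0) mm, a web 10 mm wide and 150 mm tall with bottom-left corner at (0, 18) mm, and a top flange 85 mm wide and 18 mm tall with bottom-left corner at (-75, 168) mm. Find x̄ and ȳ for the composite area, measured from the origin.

x̄ = 15.43 mm, ȳ = 86.85 mm

bottom flange: A = 105 × 18 = 1890.00, centroid at (62.50, 9.00).
web: A = 10 × 150 = 1500.00, centroid at (5.00, 93.00).
top flange: A = 85 × 18 = 1530.00, centroid at (-32.50, 177.00).
ΣA = 4920.00 mm²
ΣAx̄ = (1890.00)(62.50) + (1500.00)(5.00) + (1530.00)(-32.50) = 75900.00 mm³
ΣAȳ = (1890.00)(9.00) + (1500.00)(93.00) + (1530.00)(177.00) = 427320.00 mm³
x̄ = 75900.00 / 4920.00 = 15.43 mm
ȳ = 427320.00 / 4920.00 = 86.85 mm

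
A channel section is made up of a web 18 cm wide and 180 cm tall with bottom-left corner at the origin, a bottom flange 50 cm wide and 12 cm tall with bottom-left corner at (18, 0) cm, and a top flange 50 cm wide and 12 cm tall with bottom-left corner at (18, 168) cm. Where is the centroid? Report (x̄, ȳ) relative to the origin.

x̄ = 18.19 cm, ȳ = 90.00 cm

Part | A | x̄ᵢ | ȳᵢ | A·x̄ᵢ | A·ȳᵢ
web | 3240.00 | 9.00 | 90.00 | 29160.00 | 291600.00
bottom flange | 600.00 | 43.00 | 6.00 | 25800.00 | 3600.00
top flange | 600.00 | 43.00 | 174.00 | 25800.00 | 104400.00
Σ | 4440.00 |  |  | 80760.00 | 399600.00
x̄ = 80760.00 / 4440.00 = 18.19 cm
ȳ = 399600.00 / 4440.00 = 90.00 cm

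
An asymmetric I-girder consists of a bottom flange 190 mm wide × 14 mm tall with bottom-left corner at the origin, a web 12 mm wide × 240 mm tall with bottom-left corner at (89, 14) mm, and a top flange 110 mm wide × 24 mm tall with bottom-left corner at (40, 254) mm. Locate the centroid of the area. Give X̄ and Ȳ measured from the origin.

bottom flange: A = 190 × 14 = 2660.00, centroid at (95.00, 7.00).
web: A = 12 × 240 = 2880.00, centroid at (95.00, 134.00).
top flange: A = 110 × 24 = 2640.00, centroid at (95.00, 266.00).
ΣA = 8180.00 mm², ΣAX̄ = 777100.00 mm³, ΣAȲ = 1106780.00 mm³.
X̄ = 777100.00/8180.00 = 95.00 mm; Ȳ = 1106780.00/8180.00 = 135.30 mm.

X̄ = 95.00 mm, Ȳ = 135.30 mm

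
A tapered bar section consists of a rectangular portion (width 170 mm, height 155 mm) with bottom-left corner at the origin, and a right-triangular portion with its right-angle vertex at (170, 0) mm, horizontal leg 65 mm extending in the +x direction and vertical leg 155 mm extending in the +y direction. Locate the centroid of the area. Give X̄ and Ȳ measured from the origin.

X̄ = 102.12 mm, Ȳ = 73.35 mm

rectangular portion: A = 170 × 155 = 26350.00, centroid at (85.00, 77.50).
triangular portion: A = ½·65·155 = 5037.50, centroid at (191.67, 51.67).
ΣA = 31387.50 mm²
ΣAX̄ = (26350.00)(85.00) + (5037.50)(191.67) = 3205270.83 mm³
ΣAȲ = (26350.00)(77.50) + (5037.50)(51.67) = 2302395.83 mm³
X̄ = 3205270.83 / 31387.50 = 102.12 mm
Ȳ = 2302395.83 / 31387.50 = 73.35 mm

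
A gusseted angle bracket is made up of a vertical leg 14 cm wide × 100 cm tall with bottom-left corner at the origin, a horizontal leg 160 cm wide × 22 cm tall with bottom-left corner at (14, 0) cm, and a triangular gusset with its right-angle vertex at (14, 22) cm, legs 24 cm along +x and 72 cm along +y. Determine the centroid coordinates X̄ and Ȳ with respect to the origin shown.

vertical leg: A = 14 × 100 = 1400.00, centroid at (7.00, 50.00).
horizontal leg: A = 160 × 22 = 3520.00, centroid at (94.00, 11.00).
gusset: A = ½·24·72 = 864.00, centroid at (22.00, 46.00).
ΣA = 5784.00 cm²
ΣAX̄ = (1400.00)(7.00) + (3520.00)(94.00) + (864.00)(22.00) = 359688.00 cm³
ΣAȲ = (1400.00)(50.00) + (3520.00)(11.00) + (864.00)(46.00) = 148464.00 cm³
X̄ = 359688.00 / 5784.00 = 62.19 cm
Ȳ = 148464.00 / 5784.00 = 25.67 cm

X̄ = 62.19 cm, Ȳ = 25.67 cm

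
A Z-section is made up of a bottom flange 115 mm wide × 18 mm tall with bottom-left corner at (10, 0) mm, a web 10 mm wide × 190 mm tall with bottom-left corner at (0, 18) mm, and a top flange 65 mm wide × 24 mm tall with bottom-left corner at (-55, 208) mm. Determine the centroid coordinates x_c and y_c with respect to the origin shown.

x_c = 20.64 mm, y_c = 104.25 mm

bottom flange: A = 115 × 18 = 2070.00, centroid at (67.50, 9.00).
web: A = 10 × 190 = 1900.00, centroid at (5.00, 113.00).
top flange: A = 65 × 24 = 1560.00, centroid at (-22.50, 220.00).
ΣA = 5530.00 mm²
ΣAx_c = (2070.00)(67.50) + (1900.00)(5.00) + (1560.00)(-22.50) = 114125.00 mm³
ΣAy_c = (2070.00)(9.00) + (1900.00)(113.00) + (1560.00)(220.00) = 576530.00 mm³
x_c = 114125.00 / 5530.00 = 20.64 mm
y_c = 576530.00 / 5530.00 = 104.25 mm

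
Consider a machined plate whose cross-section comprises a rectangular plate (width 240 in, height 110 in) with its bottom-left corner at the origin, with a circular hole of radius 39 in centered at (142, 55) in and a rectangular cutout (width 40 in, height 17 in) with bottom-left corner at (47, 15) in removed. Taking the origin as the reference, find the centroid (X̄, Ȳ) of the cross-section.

X̄ = 116.70 in, Ȳ = 56.02 in

plate: A = 240 × 110 = 26400.00, centroid at (120.00, 55.00).
hole 1: A = −π·39² = -4778.36, centroid at (142.00, 55.00).
hole 2: A = −(40 × 17) = -680.00, centroid at (67.00, 23.50).
ΣA = 20941.64 in², ΣAX̄ = 2443912.54 in³, ΣAȲ = 1173210.07 in³.
X̄ = 2443912.54/20941.64 = 116.70 in; Ȳ = 1173210.07/20941.64 = 56.02 in.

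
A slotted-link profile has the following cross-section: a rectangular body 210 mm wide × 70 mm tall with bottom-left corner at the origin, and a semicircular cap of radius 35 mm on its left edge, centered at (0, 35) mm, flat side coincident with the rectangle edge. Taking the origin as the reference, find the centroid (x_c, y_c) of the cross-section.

x_c = 91.13 mm, y_c = 35.00 mm

rectangular body: A = 210 × 70 = 14700.00, centroid at (105.00, 35.00).
semicircular end: A = ½π·35² = 1924.23, centroid at (-14.85, 35.00).
ΣA = 16624.23 mm², ΣAx_c = 1514916.67 mm³, ΣAy_c = 581847.89 mm³.
x_c = 1514916.67/16624.23 = 91.13 mm; y_c = 581847.89/16624.23 = 35.00 mm.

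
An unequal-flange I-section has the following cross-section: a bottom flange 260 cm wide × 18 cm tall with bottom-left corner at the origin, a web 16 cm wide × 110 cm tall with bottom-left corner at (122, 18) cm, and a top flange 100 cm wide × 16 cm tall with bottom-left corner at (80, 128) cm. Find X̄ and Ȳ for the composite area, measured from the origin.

X̄ = 130.00 cm, Ȳ = 48.28 cm

bottom flange: A = 260 × 18 = 4680.00, centroid at (130.00, 9.00).
web: A = 16 × 110 = 1760.00, centroid at (130.00, 73.00).
top flange: A = 100 × 16 = 1600.00, centroid at (130.00, 136.00).
ΣA = 8040.00 cm²
ΣAX̄ = (4680.00)(130.00) + (1760.00)(130.00) + (1600.00)(130.00) = 1045200.00 cm³
ΣAȲ = (4680.00)(9.00) + (1760.00)(73.00) + (1600.00)(136.00) = 388200.00 cm³
X̄ = 1045200.00 / 8040.00 = 130.00 cm
Ȳ = 388200.00 / 8040.00 = 48.28 cm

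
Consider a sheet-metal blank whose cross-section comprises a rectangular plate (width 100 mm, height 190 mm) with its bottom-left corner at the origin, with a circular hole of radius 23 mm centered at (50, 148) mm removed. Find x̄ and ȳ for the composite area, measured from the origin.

plate: A = 100 × 190 = 19000.00, centroid at (50.00, 95.00).
hole: A = −π·23² = -1661.90, centroid at (50.00, 148.00).
ΣA = 17338.10 mm², ΣAx̄ = 866904.87 mm³, ΣAȳ = 1559038.43 mm³.
x̄ = 866904.87/17338.10 = 50.00 mm; ȳ = 1559038.43/17338.10 = 89.92 mm.

x̄ = 50.00 mm, ȳ = 89.92 mm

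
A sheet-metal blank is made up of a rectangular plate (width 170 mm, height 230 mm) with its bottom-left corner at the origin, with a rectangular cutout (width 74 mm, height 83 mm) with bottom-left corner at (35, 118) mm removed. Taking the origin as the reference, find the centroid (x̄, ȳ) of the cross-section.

x̄ = 87.42 mm, ȳ = 106.71 mm

plate: A = 170 × 230 = 39100.00, centroid at (85.00, 115.00).
hole: A = −(74 × 83) = -6142.00, centroid at (72.00, 159.50).
ΣA = 32958.00 mm²
ΣAx̄ = (39100.00)(85.00) + (-6142.00)(72.00) = 2881276.00 mm³
ΣAȳ = (39100.00)(115.00) + (-6142.00)(159.50) = 3516851.00 mm³
x̄ = 2881276.00 / 32958.00 = 87.42 mm
ȳ = 3516851.00 / 32958.00 = 106.71 mm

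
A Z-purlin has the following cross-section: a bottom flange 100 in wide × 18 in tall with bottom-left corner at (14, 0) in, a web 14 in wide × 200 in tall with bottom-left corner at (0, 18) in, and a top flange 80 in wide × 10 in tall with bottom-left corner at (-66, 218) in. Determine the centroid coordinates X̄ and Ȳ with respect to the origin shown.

X̄ = 21.11 in, Ȳ = 97.22 in

Part | A | x̄ᵢ | ȳᵢ | A·x̄ᵢ | A·ȳᵢ
bottom flange | 1800.00 | 64.00 | 9.00 | 115200.00 | 16200.00
web | 2800.00 | 7.00 | 118.00 | 19600.00 | 330400.00
top flange | 800.00 | -26.00 | 223.00 | -20800.00 | 178400.00
Σ | 5400.00 |  |  | 114000.00 | 525000.00
X̄ = 114000.00 / 5400.00 = 21.11 in
Ȳ = 525000.00 / 5400.00 = 97.22 in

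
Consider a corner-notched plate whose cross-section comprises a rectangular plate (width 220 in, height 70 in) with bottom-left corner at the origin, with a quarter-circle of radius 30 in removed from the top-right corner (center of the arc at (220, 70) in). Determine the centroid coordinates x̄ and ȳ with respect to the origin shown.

plate: A = 220 × 70 = 15400.00, centroid at (110.00, 35.00).
removed quarter-circle: A = −¼π·30² = -706.86, centroid at (207.27, 57.27).
ΣA = 14693.14 in², ΣAx̄ = 1547491.16 in³, ΣAȳ = 498519.92 in³.
x̄ = 1547491.16/14693.14 = 105.32 in; ȳ = 498519.92/14693.14 = 33.93 in.

x̄ = 105.32 in, ȳ = 33.93 in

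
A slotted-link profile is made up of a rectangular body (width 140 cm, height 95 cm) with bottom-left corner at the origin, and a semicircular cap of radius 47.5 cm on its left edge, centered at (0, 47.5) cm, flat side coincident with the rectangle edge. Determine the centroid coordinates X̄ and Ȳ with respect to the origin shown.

Part | A | x̄ᵢ | ȳᵢ | A·x̄ᵢ | A·ȳᵢ
rectangular body | 13300.00 | 70.00 | 47.50 | 931000.00 | 631750.00
semicircular end | 3544.11 | -20.16 | 47.50 | -71447.92 | 168345.19
Σ | 16844.11 |  |  | 859552.08 | 800095.19
X̄ = 859552.08 / 16844.11 = 51.03 cm
Ȳ = 800095.19 / 16844.11 = 47.50 cm

X̄ = 51.03 cm, Ȳ = 47.50 cm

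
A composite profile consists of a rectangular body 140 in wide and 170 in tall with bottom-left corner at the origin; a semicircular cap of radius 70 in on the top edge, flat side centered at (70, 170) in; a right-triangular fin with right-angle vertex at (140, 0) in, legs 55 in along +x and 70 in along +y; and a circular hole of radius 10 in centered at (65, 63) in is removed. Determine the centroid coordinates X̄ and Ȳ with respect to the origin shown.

X̄ = 75.18 in, Ȳ = 108.29 in

rectangular body: A = 140 × 170 = 23800.00, centroid at (70.00, 85.00).
semicircular top: A = ½π·70² = 7696.90, centroid at (70.00, 199.71).
triangular fin: A = ½·55·70 = 1925.00, centroid at (158.33, 23.33).
hole: A = −π·10² = -314.16, centroid at (65.00, 63.00).
ΣA = 33107.74 in²
ΣAX̄ = (23800.00)(70.00) + (7696.90)(70.00) + (1925.00)(158.33) + (-314.16)(65.00) = 2489154.45 in³
ΣAȲ = (23800.00)(85.00) + (7696.90)(199.71) + (1925.00)(23.33) + (-314.16)(63.00) = 3585264.64 in³
X̄ = 2489154.45 / 33107.74 = 75.18 in
Ȳ = 3585264.64 / 33107.74 = 108.29 in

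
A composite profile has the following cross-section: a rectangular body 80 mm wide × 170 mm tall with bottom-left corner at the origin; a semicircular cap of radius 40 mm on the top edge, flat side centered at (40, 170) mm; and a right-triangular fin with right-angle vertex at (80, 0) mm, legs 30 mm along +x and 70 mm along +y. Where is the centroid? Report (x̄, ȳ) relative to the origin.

Part | A | x̄ᵢ | ȳᵢ | A·x̄ᵢ | A·ȳᵢ
rectangular body | 13600.00 | 40.00 | 85.00 | 544000.00 | 1156000.00
semicircular top | 2513.27 | 40.00 | 186.98 | 100530.96 | 469923.27
triangular fin | 1050.00 | 90.00 | 23.33 | 94500.00 | 24500.00
Σ | 17163.27 |  |  | 739030.96 | 1650423.27
x̄ = 739030.96 / 17163.27 = 43.06 mm
ȳ = 1650423.27 / 17163.27 = 96.16 mm

x̄ = 43.06 mm, ȳ = 96.16 mm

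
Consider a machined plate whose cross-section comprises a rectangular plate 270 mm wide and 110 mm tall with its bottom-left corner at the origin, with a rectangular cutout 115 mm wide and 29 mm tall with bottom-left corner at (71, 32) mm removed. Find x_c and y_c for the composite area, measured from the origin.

x_c = 135.82 mm, y_c = 56.08 mm

plate: A = 270 × 110 = 29700.00, centroid at (135.00, 55.00).
hole: A = −(115 × 29) = -3335.00, centroid at (128.50, 46.50).
ΣA = 26365.00 mm²
ΣAx_c = (29700.00)(135.00) + (-3335.00)(128.50) = 3580952.50 mm³
ΣAy_c = (29700.00)(55.00) + (-3335.00)(46.50) = 1478422.50 mm³
x_c = 3580952.50 / 26365.00 = 135.82 mm
y_c = 1478422.50 / 26365.00 = 56.08 mm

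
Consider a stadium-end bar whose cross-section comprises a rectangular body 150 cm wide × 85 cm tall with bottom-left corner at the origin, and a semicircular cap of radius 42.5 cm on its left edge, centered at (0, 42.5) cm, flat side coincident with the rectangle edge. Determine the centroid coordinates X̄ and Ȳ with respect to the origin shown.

X̄ = 58.06 cm, Ȳ = 42.50 cm

Part | A | x̄ᵢ | ȳᵢ | A·x̄ᵢ | A·ȳᵢ
rectangular body | 12750.00 | 75.00 | 42.50 | 956250.00 | 541875.00
semicircular end | 2837.25 | -18.04 | 42.50 | -51177.08 | 120583.16
Σ | 15587.25 |  |  | 905072.92 | 662458.16
X̄ = 905072.92 / 15587.25 = 58.06 cm
Ȳ = 662458.16 / 15587.25 = 42.50 cm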